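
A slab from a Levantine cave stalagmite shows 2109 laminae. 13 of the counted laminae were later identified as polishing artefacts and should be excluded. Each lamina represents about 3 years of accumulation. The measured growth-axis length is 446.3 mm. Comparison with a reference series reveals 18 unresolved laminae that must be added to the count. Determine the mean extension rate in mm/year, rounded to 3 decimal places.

0.070 mm/year

True lamina count = 2109 − 13 + 18 = 2114.
Multiplying by 3 years per lamina: 2114 × 3 = 6342 years.
Mean rate = 446.3 mm / 6342 years ≈ 0.070 mm/year.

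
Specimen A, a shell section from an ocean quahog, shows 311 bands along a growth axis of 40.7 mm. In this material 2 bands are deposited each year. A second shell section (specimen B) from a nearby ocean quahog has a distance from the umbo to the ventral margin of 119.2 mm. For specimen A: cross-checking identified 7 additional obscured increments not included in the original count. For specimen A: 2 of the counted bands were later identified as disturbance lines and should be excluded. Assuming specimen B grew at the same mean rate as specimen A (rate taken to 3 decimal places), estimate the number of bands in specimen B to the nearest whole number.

Specimen A: after corrections the count is 311 − 2 + 7 = 316 bands.
Specimen A: 316 bands at 2 per year is 316 / 2 = 158 years.
A: Extension rate ≈ 40.7 / 158 = 0.258 mm/yr.
Specimen B: 119.2 mm / 0.258 mm per year = 462.02 years; at 2 bands per year that is 462.02 × 2 ≈ 924 bands.

924 bands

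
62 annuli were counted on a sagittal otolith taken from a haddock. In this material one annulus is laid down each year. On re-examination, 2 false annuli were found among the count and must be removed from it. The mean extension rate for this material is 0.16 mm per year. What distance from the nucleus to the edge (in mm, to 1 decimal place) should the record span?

After corrections the count is 62 − 2 = 60 annuli.
60 years at 0.16 mm/year gives 0.16 × 60 = 9.6 mm.

9.6 mm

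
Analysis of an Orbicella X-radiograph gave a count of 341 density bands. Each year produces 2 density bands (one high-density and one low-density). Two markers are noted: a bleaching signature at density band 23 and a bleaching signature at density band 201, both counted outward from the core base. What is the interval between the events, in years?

201 − 23 = 178 density bands lie between the two events.
178 density bands at 2 per year is 178 / 2 = 89 years.

89 yr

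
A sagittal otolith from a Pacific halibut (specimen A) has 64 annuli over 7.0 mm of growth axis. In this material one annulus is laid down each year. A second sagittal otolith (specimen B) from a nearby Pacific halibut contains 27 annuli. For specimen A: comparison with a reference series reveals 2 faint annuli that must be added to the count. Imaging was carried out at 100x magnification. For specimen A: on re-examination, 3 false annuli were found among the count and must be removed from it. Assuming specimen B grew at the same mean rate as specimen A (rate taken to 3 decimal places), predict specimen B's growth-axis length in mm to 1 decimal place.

3.0 mm

Specimen A: true annulus count = 64 − 3 + 2 = 63.
A: 7.0 mm over 63 years gives 7.0 / 63 ≈ 0.111 mm per year.
B's length ≈ 0.111 × 27 = 3.0 mm.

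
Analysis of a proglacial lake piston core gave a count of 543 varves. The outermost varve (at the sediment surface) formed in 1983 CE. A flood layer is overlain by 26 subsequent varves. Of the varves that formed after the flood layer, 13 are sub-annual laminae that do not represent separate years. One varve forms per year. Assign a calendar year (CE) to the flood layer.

1970 CE

26 varves formed after the flood layer.
26 − 13 false = 13 true varves after the flood layer.
1983 − 13 = 1970 CE.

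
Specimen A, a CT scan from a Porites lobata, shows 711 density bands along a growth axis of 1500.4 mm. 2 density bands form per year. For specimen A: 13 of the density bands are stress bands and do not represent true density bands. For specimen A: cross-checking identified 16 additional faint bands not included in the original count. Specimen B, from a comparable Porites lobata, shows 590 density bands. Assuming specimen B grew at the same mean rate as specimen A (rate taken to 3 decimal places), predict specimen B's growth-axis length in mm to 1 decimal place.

1239.9 mm

Specimen A: adjusted count: 711 − 13 + 16 = 714 density bands.
Specimen A: dividing by 2 density bands per year: 714 / 2 = 357 years.
A: Extension rate ≈ 1500.4 / 357 = 4.203 mm/yr.
Specimen B: with 2 density bands per year, 590 / 2 = 295 years. Length of B = 4.203 × 295 = 1239.9 mm.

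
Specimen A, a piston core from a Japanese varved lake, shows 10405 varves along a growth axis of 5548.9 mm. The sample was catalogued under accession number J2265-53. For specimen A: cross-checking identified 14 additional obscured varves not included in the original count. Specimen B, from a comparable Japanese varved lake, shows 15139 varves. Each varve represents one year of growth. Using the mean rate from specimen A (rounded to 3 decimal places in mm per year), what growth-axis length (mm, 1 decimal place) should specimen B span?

Specimen A: true varve count = 10405 + 14 = 10419.
A: Mean rate = 5548.9 mm / 10419 years ≈ 0.533 mm/year.
B's length ≈ 0.533 × 15139 = 8069.1 mm.

8069.1 mm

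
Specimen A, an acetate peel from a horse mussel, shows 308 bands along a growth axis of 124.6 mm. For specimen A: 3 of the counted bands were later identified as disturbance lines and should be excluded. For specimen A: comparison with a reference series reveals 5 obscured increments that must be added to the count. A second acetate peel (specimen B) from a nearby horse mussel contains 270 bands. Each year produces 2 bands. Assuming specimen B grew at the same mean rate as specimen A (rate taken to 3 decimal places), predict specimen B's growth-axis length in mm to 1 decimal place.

108.5 mm

Specimen A: after corrections the count is 308 − 3 + 5 = 310 bands.
Specimen A: with 2 bands per year, 310 / 2 = 155 years.
A: 124.6 mm over 155 years gives 124.6 / 155 ≈ 0.804 mm/yr.
Specimen B: with 2 bands per year, 270 / 2 = 135 years. Length of B = 0.804 × 135 = 108.5 mm.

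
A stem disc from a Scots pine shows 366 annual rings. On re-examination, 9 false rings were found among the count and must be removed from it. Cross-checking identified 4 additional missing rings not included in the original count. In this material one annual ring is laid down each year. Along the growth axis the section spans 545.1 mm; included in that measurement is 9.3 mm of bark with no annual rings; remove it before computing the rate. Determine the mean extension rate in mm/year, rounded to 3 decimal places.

1.484 mm/year

After corrections the count is 366 − 9 + 4 = 361 annual rings.
Net length = 545.1 − 9.3 = 535.8 mm.
Extension rate ≈ 535.8 / 361 = 1.484 mm/year.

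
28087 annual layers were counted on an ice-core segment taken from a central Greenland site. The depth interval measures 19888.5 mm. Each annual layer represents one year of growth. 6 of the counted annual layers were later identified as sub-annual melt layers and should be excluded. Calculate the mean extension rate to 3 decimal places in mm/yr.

0.708 mm/yr

Correcting the raw count gives 28087 − 6 = 28081 true annual layers.
19888.5 mm over 28081 years gives 19888.5 / 28081 ≈ 0.708 mm/yr.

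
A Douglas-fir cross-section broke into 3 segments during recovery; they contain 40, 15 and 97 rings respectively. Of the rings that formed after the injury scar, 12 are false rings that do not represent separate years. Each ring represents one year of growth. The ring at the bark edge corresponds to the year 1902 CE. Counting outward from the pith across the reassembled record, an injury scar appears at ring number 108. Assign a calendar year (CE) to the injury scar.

1870 CE

Total rings = 40 + 15 + 97 = 152.
Between ring 108 and the bark edge there are 152 − 108 = 44 rings.
44 − 12 false = 32 true rings after the injury scar.
The ring at the bark edge is 1902 CE, so the injury scar dates to 1902 − 32 = 1870 CE.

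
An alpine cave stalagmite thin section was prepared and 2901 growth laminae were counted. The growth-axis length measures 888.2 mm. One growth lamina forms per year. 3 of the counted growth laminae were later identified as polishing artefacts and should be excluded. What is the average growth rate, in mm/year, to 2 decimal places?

True growth lamina count = 2901 − 3 = 2898.
Extension rate ≈ 888.2 / 2898 = 0.31 mm/year.

0.31 mm/year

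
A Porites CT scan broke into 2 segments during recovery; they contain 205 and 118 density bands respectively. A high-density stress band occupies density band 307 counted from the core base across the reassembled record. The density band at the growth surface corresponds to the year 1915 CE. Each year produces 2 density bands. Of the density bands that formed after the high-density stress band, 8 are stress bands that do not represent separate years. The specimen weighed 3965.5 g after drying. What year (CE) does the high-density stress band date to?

Total density bands = 205 + 118 = 323.
Between density band 307 and the growth surface there are 323 − 307 = 16 density bands.
16 − 8 false = 8 true density bands after the high-density stress band.
With 2 density bands per year, 8 / 2 = 4 years.
The density band at the growth surface is 1915 CE, so the high-density stress band dates to 1915 − 4 = 1911 CE.

1911 CE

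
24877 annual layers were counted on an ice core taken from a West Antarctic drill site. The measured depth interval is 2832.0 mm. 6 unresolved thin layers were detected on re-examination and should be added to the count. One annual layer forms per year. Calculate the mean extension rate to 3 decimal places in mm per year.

Correcting the raw count gives 24877 + 6 = 24883 true annual layers.
Mean rate = 2832.0 mm / 24883 years ≈ 0.114 mm per year.

0.114 mm per year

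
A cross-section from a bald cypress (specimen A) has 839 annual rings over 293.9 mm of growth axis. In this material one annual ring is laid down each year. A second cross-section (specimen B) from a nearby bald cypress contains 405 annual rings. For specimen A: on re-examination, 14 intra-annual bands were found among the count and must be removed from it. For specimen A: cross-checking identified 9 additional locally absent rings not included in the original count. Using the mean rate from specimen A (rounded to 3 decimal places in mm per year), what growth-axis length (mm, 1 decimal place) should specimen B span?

Specimen A: correcting the raw count gives 839 − 14 + 9 = 834 true annual rings.
A: Mean rate = 293.9 mm / 834 years ≈ 0.352 mm/year.
B's length ≈ 0.352 × 405 = 142.6 mm.

142.6 mm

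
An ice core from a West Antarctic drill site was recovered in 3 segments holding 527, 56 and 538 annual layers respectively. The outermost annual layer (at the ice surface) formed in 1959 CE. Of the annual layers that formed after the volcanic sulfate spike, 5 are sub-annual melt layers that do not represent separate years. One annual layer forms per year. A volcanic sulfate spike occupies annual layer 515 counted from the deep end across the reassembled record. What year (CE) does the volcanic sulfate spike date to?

1358 CE

Total annual layers = 527 + 56 + 538 = 1121.
1121 − 515 = 606 annual layers lie beyond the volcanic sulfate spike toward the ice surface.
606 − 5 false = 601 true annual layers after the volcanic sulfate spike.
The annual layer at the ice surface is 1959 CE, so the volcanic sulfate spike dates to 1959 − 601 = 1358 CE.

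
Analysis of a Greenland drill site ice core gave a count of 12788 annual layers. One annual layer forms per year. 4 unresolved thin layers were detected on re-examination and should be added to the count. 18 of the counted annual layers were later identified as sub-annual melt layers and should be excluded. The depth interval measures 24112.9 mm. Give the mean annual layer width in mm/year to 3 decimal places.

1.888 mm/year

True annual layer count = 12788 − 18 + 4 = 12774.
24112.9 mm over 12774 years gives 24112.9 / 12774 ≈ 1.888 mm/year.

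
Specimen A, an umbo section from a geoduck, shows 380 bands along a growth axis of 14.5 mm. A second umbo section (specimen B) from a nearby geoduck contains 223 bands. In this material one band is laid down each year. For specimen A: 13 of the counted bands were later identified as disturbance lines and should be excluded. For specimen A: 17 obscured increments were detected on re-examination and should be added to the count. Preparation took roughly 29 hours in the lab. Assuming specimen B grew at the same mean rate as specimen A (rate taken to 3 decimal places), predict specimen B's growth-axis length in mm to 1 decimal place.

8.5 mm

Specimen A: after corrections the count is 380 − 13 + 17 = 384 bands.
A: Mean rate = 14.5 mm / 384 years ≈ 0.038 mm/year.
For B, 0.038 mm/year × 223 years = 8.5 mm.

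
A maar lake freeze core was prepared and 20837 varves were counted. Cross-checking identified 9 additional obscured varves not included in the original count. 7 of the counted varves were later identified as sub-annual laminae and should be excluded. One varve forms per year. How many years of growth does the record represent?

20839 yr

After corrections the count is 20837 − 7 + 9 = 20839 varves.
At one varve per year, that is 20839 years.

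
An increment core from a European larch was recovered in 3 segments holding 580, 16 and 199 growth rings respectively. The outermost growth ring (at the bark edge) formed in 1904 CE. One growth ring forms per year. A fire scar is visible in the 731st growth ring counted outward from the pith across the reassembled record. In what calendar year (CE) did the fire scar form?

Total growth rings = 580 + 16 + 199 = 795.
The fire scar sits at growth ring 731 from the pith, so 795 − 731 = 64 growth rings formed after it.
1904 − 64 = 1840 CE.

1840 CE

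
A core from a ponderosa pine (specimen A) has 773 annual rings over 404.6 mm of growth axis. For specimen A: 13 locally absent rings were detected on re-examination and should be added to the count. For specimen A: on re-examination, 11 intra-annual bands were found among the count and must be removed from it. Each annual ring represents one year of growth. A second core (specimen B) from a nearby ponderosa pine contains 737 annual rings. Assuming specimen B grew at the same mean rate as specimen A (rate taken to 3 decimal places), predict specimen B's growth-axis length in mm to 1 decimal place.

384.7 mm

Specimen A: true annual ring count = 773 − 11 + 13 = 775.
A: 404.6 mm over 775 years gives 404.6 / 775 ≈ 0.522 mm per year.
For B, 0.522 mm/year × 737 years = 384.7 mm.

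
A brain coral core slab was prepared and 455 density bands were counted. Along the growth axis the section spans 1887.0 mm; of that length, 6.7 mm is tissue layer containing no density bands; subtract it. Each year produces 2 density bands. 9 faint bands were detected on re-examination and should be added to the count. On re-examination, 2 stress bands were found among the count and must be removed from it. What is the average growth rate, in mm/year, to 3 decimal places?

After corrections the count is 455 − 2 + 9 = 462 density bands.
With 2 density bands per year, 462 / 2 = 231 years.
The growth record spans 1887.0 − 6.7 = 1880.3 mm.
Extension rate ≈ 1880.3 / 231 = 8.140 mm/year.

8.140 mm/year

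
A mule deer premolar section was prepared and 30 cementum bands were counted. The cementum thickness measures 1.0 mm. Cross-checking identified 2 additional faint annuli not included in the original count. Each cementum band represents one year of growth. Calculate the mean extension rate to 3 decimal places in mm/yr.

Adjusted count: 30 + 2 = 32 cementum bands.
Mean rate = 1.0 mm / 32 years ≈ 0.031 mm/yr.

0.031 mm/yr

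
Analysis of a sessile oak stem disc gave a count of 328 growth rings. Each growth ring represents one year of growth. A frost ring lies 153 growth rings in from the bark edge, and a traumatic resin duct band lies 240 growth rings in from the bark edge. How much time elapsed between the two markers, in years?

240 − 153 = 87 growth rings lie between the two events.
At one growth ring per year, 87 years elapsed between them.

87 yr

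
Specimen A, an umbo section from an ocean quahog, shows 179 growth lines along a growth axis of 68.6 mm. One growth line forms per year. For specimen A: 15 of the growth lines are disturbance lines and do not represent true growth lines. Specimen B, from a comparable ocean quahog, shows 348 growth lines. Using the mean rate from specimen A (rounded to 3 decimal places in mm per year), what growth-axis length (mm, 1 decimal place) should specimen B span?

Specimen A: adjusted count: 179 − 15 = 164 growth lines.
A: 68.6 mm over 164 years gives 68.6 / 164 ≈ 0.418 mm per year.
B's length ≈ 0.418 × 348 = 145.5 mm.

145.5 mm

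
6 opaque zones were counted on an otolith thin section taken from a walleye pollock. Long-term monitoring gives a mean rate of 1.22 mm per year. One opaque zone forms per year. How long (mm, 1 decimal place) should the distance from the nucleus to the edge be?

6 years of growth are recorded.
6 years at 1.22 mm/year gives 1.22 × 6 = 7.3 mm.

7.3 mm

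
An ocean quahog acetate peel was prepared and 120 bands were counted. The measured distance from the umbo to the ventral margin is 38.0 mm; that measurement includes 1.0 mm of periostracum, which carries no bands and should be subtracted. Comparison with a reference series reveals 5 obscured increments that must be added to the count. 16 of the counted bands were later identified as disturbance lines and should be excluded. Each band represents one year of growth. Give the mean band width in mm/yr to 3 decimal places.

0.339 mm/yr

After corrections the count is 120 − 16 + 5 = 109 bands.
Removing the 1.0 mm offcut leaves 38.0 − 1.0 = 37.0 mm.
37.0 mm over 109 years gives 37.0 / 109 ≈ 0.339 mm/yr.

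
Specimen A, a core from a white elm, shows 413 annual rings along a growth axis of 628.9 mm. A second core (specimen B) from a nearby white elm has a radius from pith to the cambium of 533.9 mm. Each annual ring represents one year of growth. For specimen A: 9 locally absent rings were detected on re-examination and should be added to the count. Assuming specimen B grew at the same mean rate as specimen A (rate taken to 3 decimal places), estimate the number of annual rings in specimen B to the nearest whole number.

358 annual rings

Specimen A: after corrections the count is 413 + 9 = 422 annual rings.
A: Extension rate ≈ 628.9 / 422 = 1.490 mm/year.
B spans 533.9 / 1.490 = 358.32 years ≈ 358 annual rings.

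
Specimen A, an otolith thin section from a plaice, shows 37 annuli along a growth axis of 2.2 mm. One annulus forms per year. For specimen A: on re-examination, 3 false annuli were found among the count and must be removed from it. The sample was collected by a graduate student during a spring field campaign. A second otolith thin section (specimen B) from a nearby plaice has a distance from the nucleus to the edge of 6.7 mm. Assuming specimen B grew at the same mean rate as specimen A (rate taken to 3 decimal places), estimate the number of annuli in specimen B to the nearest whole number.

Specimen A: true annulus count = 37 − 3 = 34.
A: 2.2 mm over 34 years gives 2.2 / 34 ≈ 0.065 mm/year.
For B, 6.7 / 0.065 = 103.08 years ≈ 103 annuli.

103 annuli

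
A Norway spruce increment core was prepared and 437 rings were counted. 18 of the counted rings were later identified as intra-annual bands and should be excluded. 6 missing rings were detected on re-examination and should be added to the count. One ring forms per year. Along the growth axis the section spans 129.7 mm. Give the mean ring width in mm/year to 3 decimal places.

0.305 mm/year

Correcting the raw count gives 437 − 18 + 6 = 425 true rings.
129.7 mm over 425 years gives 129.7 / 425 ≈ 0.305 mm/year.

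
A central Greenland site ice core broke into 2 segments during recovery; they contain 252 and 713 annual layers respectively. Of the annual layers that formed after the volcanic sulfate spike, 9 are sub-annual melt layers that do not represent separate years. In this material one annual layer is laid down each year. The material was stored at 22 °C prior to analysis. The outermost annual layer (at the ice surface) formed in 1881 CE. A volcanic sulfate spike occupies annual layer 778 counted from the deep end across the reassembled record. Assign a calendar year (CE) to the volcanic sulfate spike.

1703 CE

Total annual layers = 252 + 713 = 965.
Between annual layer 778 and the ice surface there are 965 − 778 = 187 annual layers.
Excluding 9 false annual layers: 187 − 9 = 178.
1881 − 178 = 1703 CE.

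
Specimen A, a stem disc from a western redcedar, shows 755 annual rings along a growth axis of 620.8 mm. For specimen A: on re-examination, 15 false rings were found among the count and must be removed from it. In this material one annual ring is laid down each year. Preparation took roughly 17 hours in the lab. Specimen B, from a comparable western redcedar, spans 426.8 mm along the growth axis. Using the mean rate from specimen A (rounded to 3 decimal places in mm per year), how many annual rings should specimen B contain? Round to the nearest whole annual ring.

Specimen A: correcting the raw count gives 755 − 15 = 740 true annual rings.
A: 620.8 mm over 740 years gives 620.8 / 740 ≈ 0.839 mm/year.
For B, 426.8 / 0.839 = 508.70 years ≈ 509 annual rings.

509 annual rings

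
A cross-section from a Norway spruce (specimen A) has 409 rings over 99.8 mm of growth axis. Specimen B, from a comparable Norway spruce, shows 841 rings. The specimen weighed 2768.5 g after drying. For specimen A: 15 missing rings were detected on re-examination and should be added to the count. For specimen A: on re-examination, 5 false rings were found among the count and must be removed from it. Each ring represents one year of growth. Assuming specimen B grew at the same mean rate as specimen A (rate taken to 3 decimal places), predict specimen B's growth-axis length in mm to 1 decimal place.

200.2 mm

Specimen A: adjusted count: 409 − 5 + 15 = 419 rings.
A: Extension rate ≈ 99.8 / 419 = 0.238 mm/year.
B's length ≈ 0.238 × 841 = 200.2 mm.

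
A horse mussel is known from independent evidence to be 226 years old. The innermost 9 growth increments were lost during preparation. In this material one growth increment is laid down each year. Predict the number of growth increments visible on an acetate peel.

Expected growth increments over 226 years: 226.
Less the 9 uncaptured growth increments: 226 − 9 = 217.

217 growth increments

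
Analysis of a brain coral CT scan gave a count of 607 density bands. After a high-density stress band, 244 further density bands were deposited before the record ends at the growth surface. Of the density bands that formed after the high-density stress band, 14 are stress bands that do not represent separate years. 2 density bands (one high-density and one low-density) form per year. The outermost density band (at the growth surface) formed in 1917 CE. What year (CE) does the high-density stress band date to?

1802 CE

244 density bands formed after the high-density stress band.
Removing the 14 false density bands leaves 244 − 14 = 230 true density bands beyond the high-density stress band.
With 2 density bands per year, 230 / 2 = 115 years.
1917 − 115 = 1802 CE.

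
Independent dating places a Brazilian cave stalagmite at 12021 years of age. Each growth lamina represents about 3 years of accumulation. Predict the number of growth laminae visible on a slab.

One growth lamina every 3 years means 12021 / 3 = 4007 growth laminae.
So 4007 growth laminae should be present.

4007 growth laminae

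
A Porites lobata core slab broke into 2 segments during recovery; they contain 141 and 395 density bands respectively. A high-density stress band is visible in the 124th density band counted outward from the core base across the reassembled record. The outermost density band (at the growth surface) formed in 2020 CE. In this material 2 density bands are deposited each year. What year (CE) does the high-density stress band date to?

Total density bands = 141 + 395 = 536.
536 − 124 = 412 density bands lie beyond the high-density stress band toward the growth surface.
With 2 density bands per year, 412 / 2 = 206 years.
2020 − 206 = 1814 CE.

1814 CE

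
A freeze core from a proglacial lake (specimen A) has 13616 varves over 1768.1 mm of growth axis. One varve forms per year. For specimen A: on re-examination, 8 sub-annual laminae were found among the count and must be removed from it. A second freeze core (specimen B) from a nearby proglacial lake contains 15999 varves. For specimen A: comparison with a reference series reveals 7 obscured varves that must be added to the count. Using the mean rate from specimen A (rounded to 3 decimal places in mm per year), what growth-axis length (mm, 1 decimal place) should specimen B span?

2079.9 mm

Specimen A: correcting the raw count gives 13616 − 8 + 7 = 13615 true varves.
A: Extension rate ≈ 1768.1 / 13615 = 0.130 mm/yr.
For B, 0.130 mm/year × 15999 years = 2079.9 mm.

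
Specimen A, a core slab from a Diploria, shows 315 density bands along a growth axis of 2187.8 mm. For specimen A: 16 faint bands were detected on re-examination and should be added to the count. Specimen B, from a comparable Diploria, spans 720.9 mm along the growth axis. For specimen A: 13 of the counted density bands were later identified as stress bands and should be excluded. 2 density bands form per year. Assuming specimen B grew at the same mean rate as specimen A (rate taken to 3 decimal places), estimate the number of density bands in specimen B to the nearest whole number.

Specimen A: correcting the raw count gives 315 − 13 + 16 = 318 true density bands.
Specimen A: 318 density bands at 2 per year is 318 / 2 = 159 years.
A: Mean rate = 2187.8 mm / 159 years ≈ 13.760 mm per year.
Specimen B: 720.9 mm / 13.760 mm per year = 52.39 years; at 2 density bands per year that is 52.39 × 2 ≈ 105 density bands.

105 density bands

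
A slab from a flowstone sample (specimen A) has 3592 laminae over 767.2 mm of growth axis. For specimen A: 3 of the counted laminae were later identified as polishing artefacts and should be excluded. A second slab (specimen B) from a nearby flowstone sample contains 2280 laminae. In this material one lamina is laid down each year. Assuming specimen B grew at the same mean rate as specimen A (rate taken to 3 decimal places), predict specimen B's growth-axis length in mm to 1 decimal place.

487.9 mm

Specimen A: true lamina count = 3592 − 3 = 3589.
A: 767.2 mm over 3589 years gives 767.2 / 3589 ≈ 0.214 mm per year.
B's length ≈ 0.214 × 2280 = 487.9 mm.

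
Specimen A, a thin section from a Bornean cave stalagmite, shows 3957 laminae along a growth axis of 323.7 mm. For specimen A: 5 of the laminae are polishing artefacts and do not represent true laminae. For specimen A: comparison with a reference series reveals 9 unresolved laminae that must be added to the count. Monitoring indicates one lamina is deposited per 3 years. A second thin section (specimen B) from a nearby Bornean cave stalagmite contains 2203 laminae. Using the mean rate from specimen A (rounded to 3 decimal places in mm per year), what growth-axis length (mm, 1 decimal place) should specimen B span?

178.4 mm

Specimen A: after corrections the count is 3957 − 5 + 9 = 3961 laminae.
Specimen A: 3961 laminae at 3 years each span 3961 × 3 = 11883 years.
A: 323.7 mm over 11883 years gives 323.7 / 11883 ≈ 0.027 mm/yr.
Specimen B: 2203 laminae at 3 years each span 2203 × 3 = 6609 years. B's length ≈ 0.027 × 6609 = 178.4 mm.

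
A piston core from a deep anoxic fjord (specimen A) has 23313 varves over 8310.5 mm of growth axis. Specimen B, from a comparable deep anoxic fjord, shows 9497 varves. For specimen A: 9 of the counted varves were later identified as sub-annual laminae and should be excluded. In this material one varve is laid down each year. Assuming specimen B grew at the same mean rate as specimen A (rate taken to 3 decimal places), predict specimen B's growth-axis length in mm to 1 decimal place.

Specimen A: correcting the raw count gives 23313 − 9 = 23304 true varves.
A: 8310.5 mm over 23304 years gives 8310.5 / 23304 ≈ 0.357 mm/yr.
Length of B = 0.357 × 9497 = 3390.4 mm.

3390.4 mm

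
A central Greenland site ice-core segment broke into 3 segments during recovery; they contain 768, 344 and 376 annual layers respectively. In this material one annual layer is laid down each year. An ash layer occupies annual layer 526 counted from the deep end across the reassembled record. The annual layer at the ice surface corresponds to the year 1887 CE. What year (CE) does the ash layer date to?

Total annual layers = 768 + 344 + 376 = 1488.
The ash layer sits at annual layer 526 from the deep end, so 1488 − 526 = 962 annual layers formed after it.
1887 − 962 = 925 CE.

925 CE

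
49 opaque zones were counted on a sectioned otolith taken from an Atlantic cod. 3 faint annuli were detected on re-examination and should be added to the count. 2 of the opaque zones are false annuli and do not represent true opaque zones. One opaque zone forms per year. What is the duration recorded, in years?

Adjusted count: 49 − 2 + 3 = 50 opaque zones.
With a one-to-one opaque zone periodicity this is 50 years.

50 years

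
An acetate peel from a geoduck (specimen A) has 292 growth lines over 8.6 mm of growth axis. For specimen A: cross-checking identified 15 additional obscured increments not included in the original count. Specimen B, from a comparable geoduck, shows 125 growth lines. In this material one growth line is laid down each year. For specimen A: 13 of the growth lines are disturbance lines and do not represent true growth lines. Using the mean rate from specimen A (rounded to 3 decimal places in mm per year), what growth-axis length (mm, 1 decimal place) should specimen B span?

3.6 mm

Specimen A: adjusted count: 292 − 13 + 15 = 294 growth lines.
A: 8.6 mm over 294 years gives 8.6 / 294 ≈ 0.029 mm per year.
Length of B = 0.029 × 125 = 3.6 mm.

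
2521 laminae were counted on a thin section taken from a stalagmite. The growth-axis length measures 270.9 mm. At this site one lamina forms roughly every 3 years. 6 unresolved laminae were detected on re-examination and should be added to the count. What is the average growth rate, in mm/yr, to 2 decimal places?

After corrections the count is 2521 + 6 = 2527 laminae.
At 3 years per lamina, 2527 × 3 = 7581 years.
270.9 mm over 7581 years gives 270.9 / 7581 ≈ 0.04 mm/yr.

0.04 mm/yr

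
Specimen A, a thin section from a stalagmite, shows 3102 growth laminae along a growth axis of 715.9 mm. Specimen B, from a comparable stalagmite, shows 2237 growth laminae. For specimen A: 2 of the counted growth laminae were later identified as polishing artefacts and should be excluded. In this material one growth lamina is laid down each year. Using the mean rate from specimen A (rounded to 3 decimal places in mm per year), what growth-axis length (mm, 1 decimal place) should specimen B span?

516.7 mm

Specimen A: correcting the raw count gives 3102 − 2 = 3100 true growth laminae.
A: Extension rate ≈ 715.9 / 3100 = 0.231 mm per year.
For B, 0.231 mm/year × 2237 years = 516.7 mm.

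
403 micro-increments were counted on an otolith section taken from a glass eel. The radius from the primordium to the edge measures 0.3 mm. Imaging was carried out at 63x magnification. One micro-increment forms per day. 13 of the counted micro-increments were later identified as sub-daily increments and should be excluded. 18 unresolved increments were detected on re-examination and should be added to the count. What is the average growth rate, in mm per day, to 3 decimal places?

Correcting the raw count gives 403 − 13 + 18 = 408 true micro-increments.
Extension rate ≈ 0.3 / 408 = 0.001 mm per day.

0.001 mm per day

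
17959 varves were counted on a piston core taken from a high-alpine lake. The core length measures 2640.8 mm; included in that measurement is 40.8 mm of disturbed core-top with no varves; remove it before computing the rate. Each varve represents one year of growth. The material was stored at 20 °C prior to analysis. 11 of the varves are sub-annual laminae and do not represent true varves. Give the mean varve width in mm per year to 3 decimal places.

Correcting the raw count gives 17959 − 11 = 17948 true varves.
The growth record spans 2640.8 − 40.8 = 2600.0 mm.
Mean rate = 2600.0 mm / 17948 years ≈ 0.145 mm per year.

0.145 mm per year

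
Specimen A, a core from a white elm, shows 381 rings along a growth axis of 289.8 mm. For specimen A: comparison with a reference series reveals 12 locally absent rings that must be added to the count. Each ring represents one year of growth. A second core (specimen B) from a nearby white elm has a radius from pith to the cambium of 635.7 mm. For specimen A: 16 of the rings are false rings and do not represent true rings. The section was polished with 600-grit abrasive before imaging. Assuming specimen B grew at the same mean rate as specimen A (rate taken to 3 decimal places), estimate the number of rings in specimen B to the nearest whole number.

Specimen A: adjusted count: 381 − 16 + 12 = 377 rings.
A: 289.8 mm over 377 years gives 289.8 / 377 ≈ 0.769 mm/year.
For B, 635.7 / 0.769 = 826.66 years ≈ 827 rings.

827 rings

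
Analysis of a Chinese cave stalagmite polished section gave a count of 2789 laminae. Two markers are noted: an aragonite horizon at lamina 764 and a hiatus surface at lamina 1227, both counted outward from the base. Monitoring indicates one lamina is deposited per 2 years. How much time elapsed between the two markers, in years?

926 years

Separation: 1227 − 764 = 463 laminae.
At 2 years per lamina, 463 × 2 = 926 years.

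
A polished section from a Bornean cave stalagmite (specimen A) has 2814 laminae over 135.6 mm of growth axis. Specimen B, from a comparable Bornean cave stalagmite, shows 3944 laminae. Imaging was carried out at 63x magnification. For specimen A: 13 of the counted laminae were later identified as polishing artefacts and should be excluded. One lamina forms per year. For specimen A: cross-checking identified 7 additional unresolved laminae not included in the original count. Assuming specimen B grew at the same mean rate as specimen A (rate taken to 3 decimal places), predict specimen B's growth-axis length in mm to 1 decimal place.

Specimen A: true lamina count = 2814 − 13 + 7 = 2808.
A: 135.6 mm over 2808 years gives 135.6 / 2808 ≈ 0.048 mm/year.
For B, 0.048 mm/year × 3944 years = 189.3 mm.

189.3 mm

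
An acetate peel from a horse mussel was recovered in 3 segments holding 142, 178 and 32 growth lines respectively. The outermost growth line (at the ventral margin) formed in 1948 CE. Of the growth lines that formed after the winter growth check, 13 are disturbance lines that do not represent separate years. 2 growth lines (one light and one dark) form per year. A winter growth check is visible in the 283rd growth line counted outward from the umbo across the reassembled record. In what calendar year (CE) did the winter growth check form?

1920 CE

Total growth lines = 142 + 178 + 32 = 352.
352 − 283 = 69 growth lines lie beyond the winter growth check toward the ventral margin.
Removing the 13 false growth lines leaves 69 − 13 = 56 true growth lines beyond the winter growth check.
56 growth lines at 2 per year is 56 / 2 = 28 years.
The growth line at the ventral margin is 1948 CE, so the winter growth check dates to 1948 − 28 = 1920 CE.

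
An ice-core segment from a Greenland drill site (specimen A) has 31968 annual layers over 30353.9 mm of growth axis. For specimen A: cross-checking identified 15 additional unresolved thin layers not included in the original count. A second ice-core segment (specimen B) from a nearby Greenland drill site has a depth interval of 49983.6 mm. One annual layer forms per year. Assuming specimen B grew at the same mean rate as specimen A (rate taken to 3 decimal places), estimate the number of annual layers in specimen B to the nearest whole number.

Specimen A: true annual layer count = 31968 + 15 = 31983.
A: Mean rate = 30353.9 mm / 31983 years ≈ 0.949 mm/yr.
Specimen B: 49983.6 mm / 0.949 mm per year = 52669.76 years ≈ 52670 annual layers.

52670 annual layers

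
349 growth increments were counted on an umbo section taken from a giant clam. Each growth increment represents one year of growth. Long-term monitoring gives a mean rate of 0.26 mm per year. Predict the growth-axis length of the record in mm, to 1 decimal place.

The record spans 349 years at 0.26 mm per year.
Length ≈ 0.26 × 349 = 90.7 mm.

90.7 mm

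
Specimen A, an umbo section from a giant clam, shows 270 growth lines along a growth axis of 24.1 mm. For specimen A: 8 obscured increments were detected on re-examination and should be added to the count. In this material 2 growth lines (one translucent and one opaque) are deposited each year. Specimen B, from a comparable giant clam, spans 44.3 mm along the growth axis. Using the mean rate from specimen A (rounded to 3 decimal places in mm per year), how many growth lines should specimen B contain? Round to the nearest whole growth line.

Specimen A: adjusted count: 270 + 8 = 278 growth lines.
Specimen A: with 2 growth lines per year, 278 / 2 = 139 years.
A: Mean rate = 24.1 mm / 139 years ≈ 0.173 mm/yr.
B spans 44.3 / 0.173 = 256.07 years; at 2 growth lines per year that is 256.07 × 2 ≈ 512 growth lines.

512 growth lines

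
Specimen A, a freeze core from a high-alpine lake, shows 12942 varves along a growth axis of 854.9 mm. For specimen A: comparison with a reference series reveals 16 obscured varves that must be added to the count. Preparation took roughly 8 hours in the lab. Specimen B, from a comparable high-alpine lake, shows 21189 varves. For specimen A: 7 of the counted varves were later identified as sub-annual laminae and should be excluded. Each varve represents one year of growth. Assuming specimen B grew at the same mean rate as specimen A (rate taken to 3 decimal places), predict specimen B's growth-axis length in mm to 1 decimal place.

Specimen A: true varve count = 12942 − 7 + 16 = 12951.
A: Extension rate ≈ 854.9 / 12951 = 0.066 mm/year.
For B, 0.066 mm/year × 21189 years = 1398.5 mm.

1398.5 mm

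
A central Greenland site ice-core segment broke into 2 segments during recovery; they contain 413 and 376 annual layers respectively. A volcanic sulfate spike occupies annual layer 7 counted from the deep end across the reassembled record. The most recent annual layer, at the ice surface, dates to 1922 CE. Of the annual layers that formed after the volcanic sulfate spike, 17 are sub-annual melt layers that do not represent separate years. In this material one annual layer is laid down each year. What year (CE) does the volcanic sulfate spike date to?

1157 CE

Total annual layers = 413 + 376 = 789.
Between annual layer 7 and the ice surface there are 789 − 7 = 782 annual layers.
Excluding 17 false annual layers: 782 − 17 = 765.
Counting back 765 years from 1922 CE places the volcanic sulfate spike in 1922 − 765 = 1157 CE.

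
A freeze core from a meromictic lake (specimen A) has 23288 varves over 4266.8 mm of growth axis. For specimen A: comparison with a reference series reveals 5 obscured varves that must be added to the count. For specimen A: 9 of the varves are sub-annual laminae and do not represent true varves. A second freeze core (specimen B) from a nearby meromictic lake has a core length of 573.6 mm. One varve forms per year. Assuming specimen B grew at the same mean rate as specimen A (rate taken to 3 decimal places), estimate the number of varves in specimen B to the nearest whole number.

3134 varves

Specimen A: adjusted count: 23288 − 9 + 5 = 23284 varves.
A: 4266.8 mm over 23284 years gives 4266.8 / 23284 ≈ 0.183 mm/yr.
For B, 573.6 / 0.183 = 3134.43 years ≈ 3134 varves.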